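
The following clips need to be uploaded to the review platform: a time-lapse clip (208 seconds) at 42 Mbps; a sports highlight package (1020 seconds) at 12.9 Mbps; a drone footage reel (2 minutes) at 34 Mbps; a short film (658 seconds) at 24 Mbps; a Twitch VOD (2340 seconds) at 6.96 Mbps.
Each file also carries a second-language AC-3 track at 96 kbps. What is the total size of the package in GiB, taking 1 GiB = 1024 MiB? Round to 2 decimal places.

6.81 GiB

Audio: 96 kbps = 0.096 Mbps.
time-lapse clip: 42.096 Mbps × 208 s = 8756.0 Mb
sports highlight package: 12.996 Mbps × 1020 s = 13255.9 Mb
drone footage reel: 34.096 Mbps × 120 s = 4091.5 Mb
short film: 24.096 Mbps × 658 s = 15855.2 Mb
Twitch VOD: 7.056 Mbps × 2340 s = 16511.0 Mb
Total: 58469.6 Mb = 7308.7 MB.
= 6.807 GiB.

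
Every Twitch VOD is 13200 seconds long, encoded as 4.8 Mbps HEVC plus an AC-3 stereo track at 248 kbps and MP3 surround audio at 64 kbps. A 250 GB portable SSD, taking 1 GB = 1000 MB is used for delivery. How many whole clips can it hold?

29

Audio total: 248 + 64 = 312 kbps = 0.312 Mbps.
Total bitrate: 5.112 Mbps.
Per item: 5.112 Mbps × 13200 s = 67,478 Mb = 8,435 MB.
Capacity: 250 GB = 2,000,000 Mb; 29.64 items → 29 complete.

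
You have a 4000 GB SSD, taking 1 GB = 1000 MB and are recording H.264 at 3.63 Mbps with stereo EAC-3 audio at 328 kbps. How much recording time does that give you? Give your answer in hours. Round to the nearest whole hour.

Audio: 328 kbps = 0.328 Mbps.
Total bitrate: 3.63 + 0.328 = 3.958 Mbps.
Capacity: 4000 GB = 32,000,000 Mb.
Recording time: 32,000,000 / 3.958 = 8,084,891 s ≈ 2,246 hours.

2246 hours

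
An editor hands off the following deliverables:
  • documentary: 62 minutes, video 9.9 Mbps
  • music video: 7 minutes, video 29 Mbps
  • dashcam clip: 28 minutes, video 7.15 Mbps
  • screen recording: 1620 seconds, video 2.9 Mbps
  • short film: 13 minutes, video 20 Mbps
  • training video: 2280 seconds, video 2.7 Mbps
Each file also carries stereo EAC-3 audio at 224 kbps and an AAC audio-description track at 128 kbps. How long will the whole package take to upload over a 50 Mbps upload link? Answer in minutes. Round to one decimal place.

30.4 minutes

Audio total: 224 + 128 = 352 kbps = 0.352 Mbps.
documentary: 10.252 Mbps × 3720 s = 38137.4 Mb
music video: 29.352 Mbps × 420 s = 12327.8 Mb
dashcam clip: 7.502 Mbps × 1680 s = 12603.4 Mb
screen recording: 3.252 Mbps × 1620 s = 5268.2 Mb
short film: 20.352 Mbps × 780 s = 15874.6 Mb
training video: 3.052 Mbps × 2280 s = 6958.6 Mb
Total: 91170.0 Mb = 11396.2 MB.
At 50 Mbps: 91170.0 / 50 = 1823 s ≈ 30.4 minutes.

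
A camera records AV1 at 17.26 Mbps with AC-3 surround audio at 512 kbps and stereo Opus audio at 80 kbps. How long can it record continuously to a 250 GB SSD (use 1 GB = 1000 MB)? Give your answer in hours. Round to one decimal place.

31.1 hours

Audio total: 512 + 80 = 592 kbps = 0.592 Mbps.
Total bitrate: 17.26 + 0.592 = 17.852 Mbps.
Capacity: 250 GB = 2,000,000 Mb.
Recording time: 2,000,000 / 17.852 = 112,032 s ≈ 31.1 hours.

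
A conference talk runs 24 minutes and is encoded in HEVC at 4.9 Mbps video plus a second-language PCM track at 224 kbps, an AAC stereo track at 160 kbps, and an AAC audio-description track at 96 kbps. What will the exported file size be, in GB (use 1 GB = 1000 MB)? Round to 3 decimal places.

0.968 GB

24 min = 1440 s
Audio total: 224 + 160 + 96 = 480 kbps = 0.480 Mbps.
Total bitrate: 4.9 + 0.480 = 5.380 Mbps.
Stream data: 5.380 Mbps × 1440 s = 7747.2 Mb.
7,747 Mb ÷ 8 = 968.4 MB → 0.9684 GB.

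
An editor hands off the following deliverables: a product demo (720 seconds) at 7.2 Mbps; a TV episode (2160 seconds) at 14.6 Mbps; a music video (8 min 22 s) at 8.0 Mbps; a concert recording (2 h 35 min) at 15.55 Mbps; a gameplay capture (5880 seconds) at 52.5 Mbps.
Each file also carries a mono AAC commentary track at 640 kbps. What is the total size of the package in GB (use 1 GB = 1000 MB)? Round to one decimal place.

63.2 GB

Audio: 640 kbps = 0.640 Mbps.
product demo: 7.840 Mbps × 720 s = 5644.8 Mb
TV episode: 15.240 Mbps × 2160 s = 32918.4 Mb
music video: 8.640 Mbps × 502 s = 4337.3 Mb
concert recording: 16.190 Mbps × 9300 s = 150567.0 Mb
gameplay capture: 53.140 Mbps × 5880 s = 312463.2 Mb
Total: 505930.7 Mb = 63241.3 MB.
= 63.24 GB.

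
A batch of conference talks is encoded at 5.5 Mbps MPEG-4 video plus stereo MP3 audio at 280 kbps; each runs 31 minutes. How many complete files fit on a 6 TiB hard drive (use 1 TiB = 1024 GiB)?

4909

31 min = 1860 s
Audio: 280 kbps = 0.280 Mbps.
Total bitrate: 5.780 Mbps.
Per item: 5.780 Mbps × 1860 s = 10,751 Mb = 1,344 MB.
Capacity: 6 TiB = 52,776,558 Mb; 4909.08 items → 4909 complete.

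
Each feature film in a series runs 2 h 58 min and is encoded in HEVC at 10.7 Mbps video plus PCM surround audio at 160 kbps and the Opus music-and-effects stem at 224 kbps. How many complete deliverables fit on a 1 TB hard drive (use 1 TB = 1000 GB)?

67

2 h 58 min = 178 min = 10680 s
Audio total: 160 + 224 = 384 kbps = 0.384 Mbps.
Total bitrate: 11.084 Mbps.
Per item: 11.084 Mbps × 10680 s = 118,377 Mb = 14,797 MB.
Capacity: 1 TB = 8,000,000 Mb; 67.58 items → 67 complete.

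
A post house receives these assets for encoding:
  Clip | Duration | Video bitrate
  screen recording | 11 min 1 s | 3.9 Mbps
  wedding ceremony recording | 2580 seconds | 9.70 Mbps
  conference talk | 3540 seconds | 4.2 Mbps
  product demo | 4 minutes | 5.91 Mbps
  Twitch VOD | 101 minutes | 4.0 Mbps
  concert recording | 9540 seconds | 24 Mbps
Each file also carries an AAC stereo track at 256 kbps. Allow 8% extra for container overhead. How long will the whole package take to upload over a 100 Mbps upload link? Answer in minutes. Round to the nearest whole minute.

55 minutes

Audio: 256 kbps = 0.256 Mbps.
screen recording: 4.156 Mbps × 661 s × 1.08 = 2966.9 Mb
wedding ceremony recording: 9.956 Mbps × 2580 s × 1.08 = 27741.4 Mb
conference talk: 4.456 Mbps × 3540 s × 1.08 = 17036.2 Mb
product demo: 6.166 Mbps × 240 s × 1.08 = 1598.2 Mb
Twitch VOD: 4.256 Mbps × 6060 s × 1.08 = 27854.7 Mb
concert recording: 24.256 Mbps × 9540 s × 1.08 = 249914.4 Mb
Total: 327111.8 Mb = 40889.0 MB.
At 100 Mbps: 327111.8 / 100 = 3271 s ≈ 54.5 minutes.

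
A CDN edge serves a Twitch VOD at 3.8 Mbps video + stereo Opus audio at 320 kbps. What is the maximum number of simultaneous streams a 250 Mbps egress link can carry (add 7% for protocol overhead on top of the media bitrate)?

56

Audio: 320 kbps = 0.320 Mbps.
Per-viewer media rate: 4.120 Mbps.
On the wire with 7% overhead: 4.408 Mbps.
250 Mbps = 250.0 Mbps; 250.0 / 4.408 = 56.71 → 56 viewers.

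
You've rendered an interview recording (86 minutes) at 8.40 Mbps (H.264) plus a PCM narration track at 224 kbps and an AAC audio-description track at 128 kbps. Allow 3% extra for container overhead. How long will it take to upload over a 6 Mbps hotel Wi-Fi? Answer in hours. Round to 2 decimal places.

2.15 hours

86 min = 5160 s
Audio total: 224 + 128 = 352 kbps = 0.352 Mbps.
Total bitrate: 8.752 Mbps.
File: 8.752 Mbps × 5160 s = 45160.3 Mb.
With 3% container overhead: ×1.03. → 46515.1 Mb.
At 6 Mbps: 46515.1 / 6 = 7752.5 s ≈ 2.15 hours.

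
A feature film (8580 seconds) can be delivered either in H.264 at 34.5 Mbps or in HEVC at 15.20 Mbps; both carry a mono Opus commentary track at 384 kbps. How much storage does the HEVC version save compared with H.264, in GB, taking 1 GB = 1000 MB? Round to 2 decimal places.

20.70 GB

Audio: 384 kbps = 0.384 Mbps.
H.264: 34.884 Mbps × 8580 s = 299304.7 Mb = 37.413 GB.
HEVC: 15.584 Mbps × 8580 s = 133710.7 Mb = 16.714 GB.
Saving: 37.413 − 16.714 = 20.699 GB.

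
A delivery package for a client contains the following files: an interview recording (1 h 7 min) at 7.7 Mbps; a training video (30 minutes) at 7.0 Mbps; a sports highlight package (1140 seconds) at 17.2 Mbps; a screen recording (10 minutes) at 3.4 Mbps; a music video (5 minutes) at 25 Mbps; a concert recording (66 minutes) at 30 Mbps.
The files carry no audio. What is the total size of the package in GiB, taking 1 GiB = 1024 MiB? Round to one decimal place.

interview recording: 7.700 Mbps × 4020 s = 30954.0 Mb
training video: 7.000 Mbps × 1800 s = 12600.0 Mb
sports highlight package: 17.200 Mbps × 1140 s = 19608.0 Mb
screen recording: 3.400 Mbps × 600 s = 2040.0 Mb
music video: 25.000 Mbps × 300 s = 7500.0 Mb
concert recording: 30.000 Mbps × 3960 s = 118800.0 Mb
Total: 191502.0 Mb = 23937.8 MB.
= 22.29 GiB.

22.3 GiB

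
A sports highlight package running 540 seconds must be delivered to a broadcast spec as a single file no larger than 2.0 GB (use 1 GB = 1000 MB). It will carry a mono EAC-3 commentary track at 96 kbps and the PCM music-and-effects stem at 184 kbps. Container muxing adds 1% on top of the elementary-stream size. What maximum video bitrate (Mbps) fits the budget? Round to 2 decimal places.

29.06 Mbps

Budget: 2.0 GB = 16000.0 Mb.
Stream payload after overhead: 16000.0 / 1.01 = 15841.6 Mb.
Total bitrate budget: 15841.6 Mb / 540 s = 29.336 Mbps.
Audio total: 96 + 184 = 280 kbps = 0.280 Mbps.
Video: 29.336 − 0.280 = 29.056 Mbps.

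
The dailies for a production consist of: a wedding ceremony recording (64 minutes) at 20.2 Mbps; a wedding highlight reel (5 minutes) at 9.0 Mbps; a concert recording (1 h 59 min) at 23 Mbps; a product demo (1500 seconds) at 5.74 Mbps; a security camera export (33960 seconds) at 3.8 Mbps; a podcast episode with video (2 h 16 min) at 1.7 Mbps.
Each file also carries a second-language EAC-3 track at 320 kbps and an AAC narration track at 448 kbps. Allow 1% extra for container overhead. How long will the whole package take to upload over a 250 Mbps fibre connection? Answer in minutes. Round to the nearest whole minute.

30 minutes

Audio total: 320 + 448 = 768 kbps = 0.768 Mbps.
wedding ceremony recording: 20.968 Mbps × 3840 s × 1.01 = 81322.3 Mb
wedding highlight reel: 9.768 Mbps × 300 s × 1.01 = 2959.7 Mb
concert recording: 23.768 Mbps × 7140 s × 1.01 = 171400.6 Mb
product demo: 6.508 Mbps × 1500 s × 1.01 = 9859.6 Mb
security camera export: 4.568 Mbps × 33960 s × 1.01 = 156680.6 Mb
podcast episode with video: 2.468 Mbps × 8160 s × 1.01 = 20340.3 Mb
Total: 442563.0 Mb = 55320.4 MB.
At 250 Mbps: 442563.0 / 250 = 1770 s ≈ 29.5 minutes.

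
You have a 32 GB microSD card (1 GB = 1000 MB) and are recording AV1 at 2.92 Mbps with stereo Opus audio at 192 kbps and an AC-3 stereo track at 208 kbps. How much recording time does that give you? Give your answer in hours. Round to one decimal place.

Audio total: 192 + 208 = 400 kbps = 0.400 Mbps.
Total bitrate: 2.92 + 0.400 = 3.320 Mbps.
Capacity: 32 GB = 256,000 Mb.
Recording time: 256,000 / 3.320 = 77,108 s ≈ 21.4 hours.

21.4 hours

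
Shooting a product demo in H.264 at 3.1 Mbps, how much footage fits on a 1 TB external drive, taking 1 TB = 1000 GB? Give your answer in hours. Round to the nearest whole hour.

Capacity: 1 TB = 8,000,000 Mb.
Recording time: 8,000,000 / 3.100 = 2,580,645 s ≈ 717 hours.

717 hours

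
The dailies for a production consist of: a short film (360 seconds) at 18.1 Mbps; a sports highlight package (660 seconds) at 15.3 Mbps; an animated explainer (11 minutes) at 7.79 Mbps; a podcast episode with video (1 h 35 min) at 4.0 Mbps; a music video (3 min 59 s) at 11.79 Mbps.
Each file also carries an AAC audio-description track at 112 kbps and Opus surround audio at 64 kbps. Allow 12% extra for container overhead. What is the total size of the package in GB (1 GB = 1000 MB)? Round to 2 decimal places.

Audio total: 112 + 64 = 176 kbps = 0.176 Mbps.
short film: 18.276 Mbps × 360 s × 1.12 = 7368.9 Mb
sports highlight package: 15.476 Mbps × 660 s × 1.12 = 11439.9 Mb
animated explainer: 7.966 Mbps × 660 s × 1.12 = 5888.5 Mb
podcast episode with video: 4.176 Mbps × 5700 s × 1.12 = 26659.6 Mb
music video: 11.966 Mbps × 239 s × 1.12 = 3203.1 Mb
Total: 54559.9 Mb = 6820.0 MB.
= 6.820 GB.

6.82 GB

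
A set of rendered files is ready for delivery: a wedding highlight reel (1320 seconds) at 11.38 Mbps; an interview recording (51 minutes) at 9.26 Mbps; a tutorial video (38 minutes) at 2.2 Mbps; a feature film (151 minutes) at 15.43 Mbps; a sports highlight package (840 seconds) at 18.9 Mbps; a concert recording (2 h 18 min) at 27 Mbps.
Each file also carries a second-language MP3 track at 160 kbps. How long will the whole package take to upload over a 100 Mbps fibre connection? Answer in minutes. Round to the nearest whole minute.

Audio: 160 kbps = 0.160 Mbps.
wedding highlight reel: 11.540 Mbps × 1320 s = 15232.8 Mb
interview recording: 9.420 Mbps × 3060 s = 28825.2 Mb
tutorial video: 2.360 Mbps × 2280 s = 5380.8 Mb
feature film: 15.590 Mbps × 9060 s = 141245.4 Mb
sports highlight package: 19.060 Mbps × 840 s = 16010.4 Mb
concert recording: 27.160 Mbps × 8280 s = 224884.8 Mb
Total: 431579.4 Mb = 53947.4 MB.
At 100 Mbps: 431579.4 / 100 = 4316 s ≈ 71.9 minutes.

72 minutes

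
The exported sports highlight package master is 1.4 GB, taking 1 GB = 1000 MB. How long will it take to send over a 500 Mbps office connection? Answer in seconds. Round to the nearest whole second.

22 seconds

File: 1.4 GB = 11200.0 Mb.
At 500 Mbps: 11200.0 / 500 = 22.4 s ≈ 22.4 seconds.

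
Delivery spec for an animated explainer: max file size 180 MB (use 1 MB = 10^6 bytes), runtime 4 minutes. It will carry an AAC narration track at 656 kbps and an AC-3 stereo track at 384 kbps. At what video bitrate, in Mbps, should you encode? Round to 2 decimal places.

4.96 Mbps

Budget: 180 MB = 1440.0 Mb.
4 min = 240 s
Total bitrate budget: 1440.0 Mb / 240 s = 6.000 Mbps.
Audio total: 656 + 384 = 1040 kbps = 1.040 Mbps.
Video: 6.000 − 1.040 = 4.960 Mbps.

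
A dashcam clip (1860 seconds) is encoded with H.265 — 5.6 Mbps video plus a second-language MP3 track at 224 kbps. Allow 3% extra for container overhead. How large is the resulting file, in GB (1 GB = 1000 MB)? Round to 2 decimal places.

1.39 GB

Audio: 224 kbps = 0.224 Mbps.
Total bitrate: 5.6 + 0.224 = 5.824 Mbps.
Stream data: 5.824 Mbps × 1860 s = 10832.6 Mb.
With 3% container overhead: ×1.03.
11,158 Mb ÷ 8 = 1,395 MB → 1.395 GB.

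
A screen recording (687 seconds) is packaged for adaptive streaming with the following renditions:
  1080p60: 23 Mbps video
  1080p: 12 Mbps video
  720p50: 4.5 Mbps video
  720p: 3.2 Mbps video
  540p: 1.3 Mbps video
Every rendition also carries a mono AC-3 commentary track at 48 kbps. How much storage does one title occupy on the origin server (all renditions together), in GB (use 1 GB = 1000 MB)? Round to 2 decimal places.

3.80 GB

Audio: 48 kbps = 0.048 Mbps.
Sum of rendition bitrates: (23+0.048) + (12+0.048) + (4.5+0.048) + (3.2+0.048) + (1.3+0.048) = 44.240 Mbps.
× 687 s = 30,393 Mb = 3,799 MB = 3.799 GB.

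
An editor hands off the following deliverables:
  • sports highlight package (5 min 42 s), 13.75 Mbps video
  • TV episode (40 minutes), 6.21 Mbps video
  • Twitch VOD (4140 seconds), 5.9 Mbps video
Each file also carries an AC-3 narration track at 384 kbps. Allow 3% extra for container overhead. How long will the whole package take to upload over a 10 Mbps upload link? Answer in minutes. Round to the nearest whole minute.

Audio: 384 kbps = 0.384 Mbps.
sports highlight package: 14.134 Mbps × 342 s × 1.03 = 4978.8 Mb
TV episode: 6.594 Mbps × 2400 s × 1.03 = 16300.4 Mb
Twitch VOD: 6.284 Mbps × 4140 s × 1.03 = 26796.2 Mb
Total: 48075.4 Mb = 6009.4 MB.
At 10 Mbps: 48075.4 / 10 = 4808 s ≈ 80.1 minutes.

80 minutes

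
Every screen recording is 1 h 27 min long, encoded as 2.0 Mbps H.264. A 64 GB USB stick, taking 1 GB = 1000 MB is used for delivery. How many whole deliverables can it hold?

1 h 27 min = 87 min = 5220 s
Per item: 2.000 Mbps × 5220 s = 10,440 Mb = 1,305 MB.
Capacity: 64 GB = 512,000 Mb; 49.04 items → 49 complete.

49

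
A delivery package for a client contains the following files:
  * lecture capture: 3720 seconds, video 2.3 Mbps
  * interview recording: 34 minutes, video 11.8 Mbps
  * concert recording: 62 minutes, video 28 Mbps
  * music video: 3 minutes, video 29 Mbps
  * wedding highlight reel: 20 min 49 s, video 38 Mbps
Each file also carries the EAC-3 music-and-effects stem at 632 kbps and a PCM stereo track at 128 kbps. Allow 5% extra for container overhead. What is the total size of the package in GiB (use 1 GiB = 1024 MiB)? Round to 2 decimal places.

24.17 GiB

Audio total: 632 + 128 = 760 kbps = 0.760 Mbps.
lecture capture: 3.060 Mbps × 3720 s × 1.05 = 11952.4 Mb
interview recording: 12.560 Mbps × 2040 s × 1.05 = 26903.5 Mb
concert recording: 28.760 Mbps × 3720 s × 1.05 = 112336.6 Mb
music video: 29.760 Mbps × 180 s × 1.05 = 5624.6 Mb
wedding highlight reel: 38.760 Mbps × 1249 s × 1.05 = 50831.8 Mb
Total: 207648.9 Mb = 25956.1 MB.
= 24.17 GiB.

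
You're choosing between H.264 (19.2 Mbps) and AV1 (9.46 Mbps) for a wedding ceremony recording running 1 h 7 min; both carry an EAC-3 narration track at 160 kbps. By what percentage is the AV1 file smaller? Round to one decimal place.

50.3%

1 h 7 min = 67 min = 4020 s
Audio: 160 kbps = 0.160 Mbps.
H.264: 19.360 Mbps × 4020 s = 77827.2 Mb = 9.728 GB.
AV1: 9.620 Mbps × 4020 s = 38672.4 Mb = 4.834 GB.
Reduction: (1 − 4.834/9.728) × 100 = 50.31%.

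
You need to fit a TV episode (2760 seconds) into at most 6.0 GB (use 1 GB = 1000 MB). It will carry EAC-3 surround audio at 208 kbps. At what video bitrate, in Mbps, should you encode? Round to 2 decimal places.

Budget: 6.0 GB = 48000.0 Mb.
Total bitrate budget: 48000.0 Mb / 2760 s = 17.391 Mbps.
Audio: 208 kbps = 0.208 Mbps.
Video: 17.391 − 0.208 = 17.183 Mbps.

17.18 Mbps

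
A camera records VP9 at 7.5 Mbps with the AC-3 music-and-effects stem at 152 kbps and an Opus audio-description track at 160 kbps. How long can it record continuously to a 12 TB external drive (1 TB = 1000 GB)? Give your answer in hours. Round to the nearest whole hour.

Audio total: 152 + 160 = 312 kbps = 0.312 Mbps.
Total bitrate: 7.5 + 0.312 = 7.812 Mbps.
Capacity: 12 TB = 96,000,000 Mb.
Recording time: 96,000,000 / 7.812 = 12,288,786 s ≈ 3,414 hours.

3414 hours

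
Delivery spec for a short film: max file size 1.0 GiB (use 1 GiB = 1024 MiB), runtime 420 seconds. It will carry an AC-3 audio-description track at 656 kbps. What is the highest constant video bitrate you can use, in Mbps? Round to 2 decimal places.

19.80 Mbps

Budget: 1.0 GiB = 8589.9 Mb.
Total bitrate budget: 8589.9 Mb / 420 s = 20.452 Mbps.
Audio: 656 kbps = 0.656 Mbps.
Video: 20.452 − 0.656 = 19.796 Mbps.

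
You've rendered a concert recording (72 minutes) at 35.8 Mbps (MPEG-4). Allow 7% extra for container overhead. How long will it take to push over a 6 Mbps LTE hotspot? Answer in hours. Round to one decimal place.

7.7 hours

72 min = 4320 s
File: 35.800 Mbps × 4320 s = 154656.0 Mb.
With 7% container overhead: ×1.07. → 165481.9 Mb.
At 6 Mbps: 165481.9 / 6 = 27580.3 s ≈ 7.66 hours.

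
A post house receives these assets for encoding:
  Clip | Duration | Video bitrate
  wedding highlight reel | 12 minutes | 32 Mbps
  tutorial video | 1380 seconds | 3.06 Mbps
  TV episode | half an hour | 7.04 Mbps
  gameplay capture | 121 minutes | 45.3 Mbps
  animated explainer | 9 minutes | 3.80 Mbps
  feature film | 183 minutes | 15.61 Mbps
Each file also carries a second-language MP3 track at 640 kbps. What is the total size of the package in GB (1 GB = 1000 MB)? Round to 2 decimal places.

Audio: 640 kbps = 0.640 Mbps.
wedding highlight reel: 32.640 Mbps × 720 s = 23500.8 Mb
tutorial video: 3.700 Mbps × 1380 s = 5106.0 Mb
TV episode: 7.680 Mbps × 1800 s = 13824.0 Mb
gameplay capture: 45.940 Mbps × 7260 s = 333524.4 Mb
animated explainer: 4.440 Mbps × 540 s = 2397.6 Mb
feature film: 16.250 Mbps × 10980 s = 178425.0 Mb
Total: 556777.8 Mb = 69597.2 MB.
= 69.60 GB.

69.60 GB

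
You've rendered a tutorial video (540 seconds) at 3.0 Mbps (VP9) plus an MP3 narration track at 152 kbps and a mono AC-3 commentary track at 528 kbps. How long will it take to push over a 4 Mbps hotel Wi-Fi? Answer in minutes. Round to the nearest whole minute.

Audio total: 152 + 528 = 680 kbps = 0.680 Mbps.
Total bitrate: 3.680 Mbps.
File: 3.680 Mbps × 540 s = 1987.2 Mb.
At 4 Mbps: 1987.2 / 4 = 496.8 s ≈ 8.28 minutes.

8 minutes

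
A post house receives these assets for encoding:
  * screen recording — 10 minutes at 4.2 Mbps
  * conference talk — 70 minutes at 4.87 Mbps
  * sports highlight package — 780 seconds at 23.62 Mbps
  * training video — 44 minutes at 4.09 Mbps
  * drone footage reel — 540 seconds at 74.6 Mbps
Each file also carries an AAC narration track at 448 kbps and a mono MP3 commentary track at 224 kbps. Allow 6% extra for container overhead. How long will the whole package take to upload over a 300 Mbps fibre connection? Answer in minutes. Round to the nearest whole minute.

Audio total: 448 + 224 = 672 kbps = 0.672 Mbps.
screen recording: 4.872 Mbps × 600 s × 1.06 = 3098.6 Mb
conference talk: 5.542 Mbps × 4200 s × 1.06 = 24673.0 Mb
sports highlight package: 24.292 Mbps × 780 s × 1.06 = 20084.6 Mb
training video: 4.762 Mbps × 2640 s × 1.06 = 13326.0 Mb
drone footage reel: 75.272 Mbps × 540 s × 1.06 = 43085.7 Mb
Total: 104267.9 Mb = 13033.5 MB.
At 300 Mbps: 104267.9 / 300 = 348 s ≈ 5.79 minutes.

6 minutes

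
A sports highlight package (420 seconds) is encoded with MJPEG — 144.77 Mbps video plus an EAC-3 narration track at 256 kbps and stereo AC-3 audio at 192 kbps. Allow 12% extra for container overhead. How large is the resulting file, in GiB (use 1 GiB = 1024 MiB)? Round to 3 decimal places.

Audio total: 256 + 192 = 448 kbps = 0.448 Mbps.
Total bitrate: 144.77 + 0.448 = 145.218 Mbps.
Stream data: 145.218 Mbps × 420 s = 60991.6 Mb.
With 12% container overhead: ×1.12.
68,311 Mb = 8,538,818,400 bytes ÷ 1,073,741,824 = 7.952 GiB.

7.952 GiB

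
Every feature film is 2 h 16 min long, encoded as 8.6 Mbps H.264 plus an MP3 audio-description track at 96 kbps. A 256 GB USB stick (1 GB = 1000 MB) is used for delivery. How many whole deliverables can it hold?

2 h 16 min = 136 min = 8160 s
Audio: 96 kbps = 0.096 Mbps.
Total bitrate: 8.696 Mbps.
Per item: 8.696 Mbps × 8160 s = 70,959 Mb = 8,870 MB.
Capacity: 256 GB = 2,048,000 Mb; 28.86 items → 28 complete.

28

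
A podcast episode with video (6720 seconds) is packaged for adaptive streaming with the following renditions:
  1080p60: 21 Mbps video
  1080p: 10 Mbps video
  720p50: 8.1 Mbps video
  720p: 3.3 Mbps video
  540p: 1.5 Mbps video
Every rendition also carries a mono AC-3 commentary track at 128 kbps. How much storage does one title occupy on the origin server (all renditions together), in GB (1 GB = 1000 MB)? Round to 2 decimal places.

37.41 GB

Audio: 128 kbps = 0.128 Mbps.
Sum of rendition bitrates: (21+0.128) + (10+0.128) + (8.1+0.128) + (3.3+0.128) + (1.5+0.128) = 44.540 Mbps.
× 6720 s = 299,309 Mb = 37,414 MB = 37.41 GB.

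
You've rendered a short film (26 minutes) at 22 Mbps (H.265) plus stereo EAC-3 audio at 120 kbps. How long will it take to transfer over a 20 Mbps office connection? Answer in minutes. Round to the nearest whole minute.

26 min = 1560 s
Audio: 120 kbps = 0.120 Mbps.
Total bitrate: 22.120 Mbps.
File: 22.120 Mbps × 1560 s = 34507.2 Mb.
At 20 Mbps: 34507.2 / 20 = 1725.4 s ≈ 28.8 minutes.

29 minutes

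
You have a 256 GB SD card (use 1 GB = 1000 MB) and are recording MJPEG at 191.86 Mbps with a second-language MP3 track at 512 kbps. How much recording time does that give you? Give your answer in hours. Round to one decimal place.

3.0 hours

Audio: 512 kbps = 0.512 Mbps.
Total bitrate: 191.86 + 0.512 = 192.372 Mbps.
Capacity: 256 GB = 2,048,000 Mb.
Recording time: 2,048,000 / 192.372 = 10,646 s ≈ 2.96 hours.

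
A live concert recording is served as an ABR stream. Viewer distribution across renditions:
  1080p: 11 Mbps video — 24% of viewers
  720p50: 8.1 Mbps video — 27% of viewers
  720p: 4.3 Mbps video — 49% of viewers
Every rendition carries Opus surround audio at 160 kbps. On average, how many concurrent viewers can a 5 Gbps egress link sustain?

Audio: 160 kbps = 0.160 Mbps.
Average per-viewer bitrate: 0.24×11.160 + 0.27×8.260 + 0.49×4.460 = 7.094 Mbps.
5 Gbps = 5,000 Mbps; 5,000 / 7.094 = 704.82 → 704.

704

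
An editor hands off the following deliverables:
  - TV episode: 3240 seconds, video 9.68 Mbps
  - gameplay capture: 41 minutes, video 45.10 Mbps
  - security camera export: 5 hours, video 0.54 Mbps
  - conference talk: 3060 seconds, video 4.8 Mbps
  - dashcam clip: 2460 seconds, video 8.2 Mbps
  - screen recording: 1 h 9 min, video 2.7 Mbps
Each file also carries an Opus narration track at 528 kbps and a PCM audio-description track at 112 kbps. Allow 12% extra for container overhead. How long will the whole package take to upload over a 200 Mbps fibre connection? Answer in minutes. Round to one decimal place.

20.5 minutes

Audio total: 528 + 112 = 640 kbps = 0.640 Mbps.
TV episode: 10.320 Mbps × 3240 s × 1.12 = 37449.2 Mb
gameplay capture: 45.740 Mbps × 2460 s × 1.12 = 126022.8 Mb
security camera export: 1.180 Mbps × 18000 s × 1.12 = 23788.8 Mb
conference talk: 5.440 Mbps × 3060 s × 1.12 = 18644.0 Mb
dashcam clip: 8.840 Mbps × 2460 s × 1.12 = 24356.0 Mb
screen recording: 3.340 Mbps × 4140 s × 1.12 = 15486.9 Mb
Total: 245747.7 Mb = 30718.5 MB.
At 200 Mbps: 245747.7 / 200 = 1229 s ≈ 20.5 minutes.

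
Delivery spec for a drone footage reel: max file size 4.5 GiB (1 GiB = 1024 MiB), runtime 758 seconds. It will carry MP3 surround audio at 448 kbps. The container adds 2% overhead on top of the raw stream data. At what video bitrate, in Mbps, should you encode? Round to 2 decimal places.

Budget: 4.5 GiB = 38654.7 Mb.
Stream payload after overhead: 38654.7 / 1.02 = 37896.8 Mb.
Total bitrate budget: 37896.8 Mb / 758 s = 49.996 Mbps.
Audio: 448 kbps = 0.448 Mbps.
Video: 49.996 − 0.448 = 49.548 Mbps.

49.55 Mbps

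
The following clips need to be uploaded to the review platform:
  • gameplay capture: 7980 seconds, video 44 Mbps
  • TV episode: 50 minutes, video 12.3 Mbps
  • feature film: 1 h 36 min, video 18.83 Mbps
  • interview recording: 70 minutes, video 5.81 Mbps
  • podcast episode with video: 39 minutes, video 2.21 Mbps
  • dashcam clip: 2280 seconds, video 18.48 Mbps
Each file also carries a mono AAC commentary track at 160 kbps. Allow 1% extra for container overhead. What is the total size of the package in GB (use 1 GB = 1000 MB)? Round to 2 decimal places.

Audio: 160 kbps = 0.160 Mbps.
gameplay capture: 44.160 Mbps × 7980 s × 1.01 = 355920.8 Mb
TV episode: 12.460 Mbps × 3000 s × 1.01 = 37753.8 Mb
feature film: 18.990 Mbps × 5760 s × 1.01 = 110476.2 Mb
interview recording: 5.970 Mbps × 4200 s × 1.01 = 25324.7 Mb
podcast episode with video: 2.370 Mbps × 2340 s × 1.01 = 5601.3 Mb
dashcam clip: 18.640 Mbps × 2280 s × 1.01 = 42924.2 Mb
Total: 578001.0 Mb = 72250.1 MB.
= 72.25 GB.

72.25 GB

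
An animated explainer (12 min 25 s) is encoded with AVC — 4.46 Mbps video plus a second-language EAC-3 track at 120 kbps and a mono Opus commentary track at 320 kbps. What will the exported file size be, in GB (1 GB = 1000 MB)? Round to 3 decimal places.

0.456 GB

12 min 25 s = 745 s
Audio total: 120 + 320 = 440 kbps = 0.440 Mbps.
Total bitrate: 4.46 + 0.440 = 4.900 Mbps.
Stream data: 4.900 Mbps × 745 s = 3650.5 Mb.
3,650 Mb ÷ 8 = 456.3 MB → 0.4563 GB.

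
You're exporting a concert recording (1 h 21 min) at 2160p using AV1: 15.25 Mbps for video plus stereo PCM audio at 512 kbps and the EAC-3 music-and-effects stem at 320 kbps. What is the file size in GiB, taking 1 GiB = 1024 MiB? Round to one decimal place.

9.1 GiB

1 h 21 min = 81 min = 4860 s
Audio total: 512 + 320 = 832 kbps = 0.832 Mbps.
Total bitrate: 15.25 + 0.832 = 16.082 Mbps.
Stream data: 16.082 Mbps × 4860 s = 78158.5 Mb.
78,159 Mb = 9,769,815,000 bytes ÷ 1,073,741,824 = 9.099 GiB.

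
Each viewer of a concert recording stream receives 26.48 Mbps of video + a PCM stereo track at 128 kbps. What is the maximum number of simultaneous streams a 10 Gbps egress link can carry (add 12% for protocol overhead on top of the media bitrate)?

Audio: 128 kbps = 0.128 Mbps.
Per-viewer media rate: 26.608 Mbps.
On the wire with 12% overhead: 29.801 Mbps.
10 Gbps = 10,000 Mbps; 10,000 / 29.801 = 335.56 → 335 viewers.

335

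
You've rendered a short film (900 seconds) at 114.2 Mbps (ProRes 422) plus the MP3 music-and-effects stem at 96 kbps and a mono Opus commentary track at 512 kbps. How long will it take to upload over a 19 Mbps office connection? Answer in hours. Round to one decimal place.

Audio total: 96 + 512 = 608 kbps = 0.608 Mbps.
Total bitrate: 114.808 Mbps.
File: 114.808 Mbps × 900 s = 103327.2 Mb.
At 19 Mbps: 103327.2 / 19 = 5438.3 s ≈ 1.51 hours.

1.5 hours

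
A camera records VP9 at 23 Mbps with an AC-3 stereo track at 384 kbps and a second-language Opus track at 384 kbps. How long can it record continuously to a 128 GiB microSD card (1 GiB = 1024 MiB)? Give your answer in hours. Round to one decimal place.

Audio total: 384 + 384 = 768 kbps = 0.768 Mbps.
Total bitrate: 23 + 0.768 = 23.768 Mbps.
Capacity: 128 GiB = 1,099,512 Mb.
Recording time: 1,099,512 / 23.768 = 46,260 s ≈ 12.9 hours.

12.9 hours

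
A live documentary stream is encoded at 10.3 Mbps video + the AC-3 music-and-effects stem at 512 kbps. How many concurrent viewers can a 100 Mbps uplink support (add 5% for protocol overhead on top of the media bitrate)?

8

Audio: 512 kbps = 0.512 Mbps.
Per-viewer media rate: 10.812 Mbps.
On the wire with 5% overhead: 11.353 Mbps.
100 Mbps = 100.0 Mbps; 100.0 / 11.353 = 8.81 → 8 viewers.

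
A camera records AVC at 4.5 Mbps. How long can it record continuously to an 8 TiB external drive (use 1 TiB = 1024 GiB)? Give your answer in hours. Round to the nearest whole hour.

4344 hours

Capacity: 8 TiB = 70,368,744 Mb.
Recording time: 70,368,744 / 4.500 = 15,637,499 s ≈ 4,344 hours.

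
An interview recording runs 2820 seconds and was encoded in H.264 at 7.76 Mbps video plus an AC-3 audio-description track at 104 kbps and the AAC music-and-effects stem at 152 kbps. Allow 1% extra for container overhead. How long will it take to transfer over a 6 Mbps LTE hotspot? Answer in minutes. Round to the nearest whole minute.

63 minutes

Audio total: 104 + 152 = 256 kbps = 0.256 Mbps.
Total bitrate: 8.016 Mbps.
File: 8.016 Mbps × 2820 s = 22605.1 Mb.
With 1% container overhead: ×1.01. → 22831.2 Mb.
At 6 Mbps: 22831.2 / 6 = 3805.2 s ≈ 63.4 minutes.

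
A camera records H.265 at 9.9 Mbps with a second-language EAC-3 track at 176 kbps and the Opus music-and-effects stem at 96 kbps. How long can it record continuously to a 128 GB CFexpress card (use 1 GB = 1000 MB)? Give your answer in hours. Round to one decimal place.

Audio total: 176 + 96 = 272 kbps = 0.272 Mbps.
Total bitrate: 9.9 + 0.272 = 10.172 Mbps.
Capacity: 128 GB = 1,024,000 Mb.
Recording time: 1,024,000 / 10.172 = 100,669 s ≈ 28.0 hours.

28.0 hours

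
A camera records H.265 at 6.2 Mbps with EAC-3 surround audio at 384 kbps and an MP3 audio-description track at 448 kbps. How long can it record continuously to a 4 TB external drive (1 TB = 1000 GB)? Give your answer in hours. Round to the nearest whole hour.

1264 hours

Audio total: 384 + 448 = 832 kbps = 0.832 Mbps.
Total bitrate: 6.2 + 0.832 = 7.032 Mbps.
Capacity: 4 TB = 32,000,000 Mb.
Recording time: 32,000,000 / 7.032 = 4,550,626 s ≈ 1,264 hours.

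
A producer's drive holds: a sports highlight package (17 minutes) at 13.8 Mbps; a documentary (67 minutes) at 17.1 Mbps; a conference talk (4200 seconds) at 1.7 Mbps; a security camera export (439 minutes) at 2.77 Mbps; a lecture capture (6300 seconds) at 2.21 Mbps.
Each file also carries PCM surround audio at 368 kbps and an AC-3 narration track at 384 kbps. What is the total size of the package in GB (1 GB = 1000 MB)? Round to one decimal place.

Audio total: 368 + 384 = 752 kbps = 0.752 Mbps.
sports highlight package: 14.552 Mbps × 1020 s = 14843.0 Mb
documentary: 17.852 Mbps × 4020 s = 71765.0 Mb
conference talk: 2.452 Mbps × 4200 s = 10298.4 Mb
security camera export: 3.522 Mbps × 26340 s = 92769.5 Mb
lecture capture: 2.962 Mbps × 6300 s = 18660.6 Mb
Total: 208336.6 Mb = 26042.1 MB.
= 26.04 GB.

26.0 GB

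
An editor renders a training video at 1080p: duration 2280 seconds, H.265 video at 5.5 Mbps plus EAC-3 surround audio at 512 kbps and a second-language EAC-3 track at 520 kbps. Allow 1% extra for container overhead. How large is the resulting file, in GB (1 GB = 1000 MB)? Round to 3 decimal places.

Audio total: 512 + 520 = 1032 kbps = 1.032 Mbps.
Total bitrate: 5.5 + 1.032 = 6.532 Mbps.
Stream data: 6.532 Mbps × 2280 s = 14893.0 Mb.
With 1% container overhead: ×1.01.
15,042 Mb ÷ 8 = 1,880 MB → 1.880 GB.

1.880 GB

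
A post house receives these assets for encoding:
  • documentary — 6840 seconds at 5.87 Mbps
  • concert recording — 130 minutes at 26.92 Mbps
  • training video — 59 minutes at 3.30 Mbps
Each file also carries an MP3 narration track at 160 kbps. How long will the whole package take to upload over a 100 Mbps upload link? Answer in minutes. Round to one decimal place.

44.1 minutes

Audio: 160 kbps = 0.160 Mbps.
documentary: 6.030 Mbps × 6840 s = 41245.2 Mb
concert recording: 27.080 Mbps × 7800 s = 211224.0 Mb
training video: 3.460 Mbps × 3540 s = 12248.4 Mb
Total: 264717.6 Mb = 33089.7 MB.
At 100 Mbps: 264717.6 / 100 = 2647 s ≈ 44.1 minutes.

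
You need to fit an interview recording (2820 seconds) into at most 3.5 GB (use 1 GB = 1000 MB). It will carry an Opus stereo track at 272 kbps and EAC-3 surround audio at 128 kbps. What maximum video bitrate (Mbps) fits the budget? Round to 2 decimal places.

Budget: 3.5 GB = 28000.0 Mb.
Total bitrate budget: 28000.0 Mb / 2820 s = 9.929 Mbps.
Audio total: 272 + 128 = 400 kbps = 0.400 Mbps.
Video: 9.929 − 0.400 = 9.529 Mbps.

9.53 Mbps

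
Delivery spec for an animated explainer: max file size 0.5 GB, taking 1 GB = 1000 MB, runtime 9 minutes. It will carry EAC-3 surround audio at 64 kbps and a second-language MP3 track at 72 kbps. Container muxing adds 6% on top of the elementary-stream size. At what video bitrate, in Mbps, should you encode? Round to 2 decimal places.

6.85 Mbps

Budget: 0.5 GB = 4000.0 Mb.
Stream payload after overhead: 4000.0 / 1.06 = 3773.6 Mb.
9 min = 540 s
Total bitrate budget: 3773.6 Mb / 540 s = 6.988 Mbps.
Audio total: 64 + 72 = 136 kbps = 0.136 Mbps.
Video: 6.988 − 0.136 = 6.852 Mbps.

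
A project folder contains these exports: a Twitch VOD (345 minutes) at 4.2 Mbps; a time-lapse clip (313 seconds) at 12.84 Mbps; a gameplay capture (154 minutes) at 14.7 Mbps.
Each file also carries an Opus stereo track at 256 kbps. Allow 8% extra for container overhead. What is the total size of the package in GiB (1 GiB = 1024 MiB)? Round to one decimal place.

29.5 GiB

Audio: 256 kbps = 0.256 Mbps.
Twitch VOD: 4.456 Mbps × 20700 s × 1.08 = 99618.3 Mb
time-lapse clip: 13.096 Mbps × 313 s × 1.08 = 4427.0 Mb
gameplay capture: 14.956 Mbps × 9240 s × 1.08 = 149248.9 Mb
Total: 253294.2 Mb = 31661.8 MB.
= 29.49 GiB.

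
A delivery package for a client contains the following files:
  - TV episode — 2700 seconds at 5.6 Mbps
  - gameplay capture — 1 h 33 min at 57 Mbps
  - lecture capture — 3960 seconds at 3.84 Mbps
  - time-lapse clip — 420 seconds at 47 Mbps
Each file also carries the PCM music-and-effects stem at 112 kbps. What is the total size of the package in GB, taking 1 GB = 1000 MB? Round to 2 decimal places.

46.19 GB

Audio: 112 kbps = 0.112 Mbps.
TV episode: 5.712 Mbps × 2700 s = 15422.4 Mb
gameplay capture: 57.112 Mbps × 5580 s = 318685.0 Mb
lecture capture: 3.952 Mbps × 3960 s = 15649.9 Mb
time-lapse clip: 47.112 Mbps × 420 s = 19787.0 Mb
Total: 369544.3 Mb = 46193.0 MB.
= 46.19 GB.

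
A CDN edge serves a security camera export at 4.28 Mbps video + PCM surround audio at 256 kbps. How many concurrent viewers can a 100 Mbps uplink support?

Audio: 256 kbps = 0.256 Mbps.
Per-viewer media rate: 4.536 Mbps.
100 Mbps = 100.0 Mbps; 100.0 / 4.536 = 22.05 → 22 viewers.

22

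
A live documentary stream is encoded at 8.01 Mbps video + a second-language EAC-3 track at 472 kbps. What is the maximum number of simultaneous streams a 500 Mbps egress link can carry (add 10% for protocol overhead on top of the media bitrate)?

Audio: 472 kbps = 0.472 Mbps.
Per-viewer media rate: 8.482 Mbps.
On the wire with 10% overhead: 9.330 Mbps.
500 Mbps = 500.0 Mbps; 500.0 / 9.330 = 53.59 → 53 viewers.

53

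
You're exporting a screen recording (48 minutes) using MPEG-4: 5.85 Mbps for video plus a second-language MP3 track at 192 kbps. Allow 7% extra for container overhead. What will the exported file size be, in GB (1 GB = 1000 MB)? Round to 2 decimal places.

48 min = 2880 s
Audio: 192 kbps = 0.192 Mbps.
Total bitrate: 5.85 + 0.192 = 6.042 Mbps.
Stream data: 6.042 Mbps × 2880 s = 17401.0 Mb.
With 7% container overhead: ×1.07.
18,619 Mb ÷ 8 = 2,327 MB → 2.327 GB.

2.33 GB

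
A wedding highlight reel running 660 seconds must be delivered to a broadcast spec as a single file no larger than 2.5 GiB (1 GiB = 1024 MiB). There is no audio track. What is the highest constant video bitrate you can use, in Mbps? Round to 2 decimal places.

32.54 Mbps

Budget: 2.5 GiB = 21474.8 Mb.
Total bitrate budget: 21474.8 Mb / 660 s = 32.538 Mbps.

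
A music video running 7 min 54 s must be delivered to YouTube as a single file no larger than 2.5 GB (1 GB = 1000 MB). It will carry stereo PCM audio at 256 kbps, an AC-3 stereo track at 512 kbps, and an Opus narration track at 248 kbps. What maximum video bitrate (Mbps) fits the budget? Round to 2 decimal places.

41.18 Mbps

Budget: 2.5 GB = 20000.0 Mb.
7 min 54 s = 474 s
Total bitrate budget: 20000.0 Mb / 474 s = 42.194 Mbps.
Audio total: 256 + 512 + 248 = 1016 kbps = 1.016 Mbps.
Video: 42.194 − 1.016 = 41.178 Mbps.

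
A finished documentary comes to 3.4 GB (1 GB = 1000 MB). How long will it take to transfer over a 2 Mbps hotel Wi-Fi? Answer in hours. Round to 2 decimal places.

3.78 hours

File: 3.4 GB = 27200.0 Mb.
At 2 Mbps: 27200.0 / 2 = 13600.0 s ≈ 3.78 hours.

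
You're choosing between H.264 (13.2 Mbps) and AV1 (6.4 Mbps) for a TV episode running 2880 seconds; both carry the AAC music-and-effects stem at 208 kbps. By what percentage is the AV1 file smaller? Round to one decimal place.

Audio: 208 kbps = 0.208 Mbps.
H.264: 13.408 Mbps × 2880 s = 38615.0 Mb = 4.827 GB.
AV1: 6.608 Mbps × 2880 s = 19031.0 Mb = 2.379 GB.
Reduction: (1 − 2.379/4.827) × 100 = 50.72%.

50.7%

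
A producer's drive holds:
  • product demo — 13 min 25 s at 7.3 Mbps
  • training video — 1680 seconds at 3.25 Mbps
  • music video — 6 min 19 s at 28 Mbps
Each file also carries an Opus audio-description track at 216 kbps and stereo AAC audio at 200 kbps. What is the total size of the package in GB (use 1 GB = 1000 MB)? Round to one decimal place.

Audio total: 216 + 200 = 416 kbps = 0.416 Mbps.
product demo: 7.716 Mbps × 805 s = 6211.4 Mb
training video: 3.666 Mbps × 1680 s = 6158.9 Mb
music video: 28.416 Mbps × 379 s = 10769.7 Mb
Total: 23139.9 Mb = 2892.5 MB.
= 2.892 GB.

2.9 GB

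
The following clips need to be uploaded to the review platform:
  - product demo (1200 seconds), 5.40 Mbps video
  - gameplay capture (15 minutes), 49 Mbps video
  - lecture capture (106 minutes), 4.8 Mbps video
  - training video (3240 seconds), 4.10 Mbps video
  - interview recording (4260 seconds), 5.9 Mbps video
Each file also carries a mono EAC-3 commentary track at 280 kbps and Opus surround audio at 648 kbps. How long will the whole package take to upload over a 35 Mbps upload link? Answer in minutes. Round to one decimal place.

Audio total: 280 + 648 = 928 kbps = 0.928 Mbps.
product demo: 6.328 Mbps × 1200 s = 7593.6 Mb
gameplay capture: 49.928 Mbps × 900 s = 44935.2 Mb
lecture capture: 5.728 Mbps × 6360 s = 36430.1 Mb
training video: 5.028 Mbps × 3240 s = 16290.7 Mb
interview recording: 6.828 Mbps × 4260 s = 29087.3 Mb
Total: 134336.9 Mb = 16792.1 MB.
At 35 Mbps: 134336.9 / 35 = 3838 s ≈ 64 minutes.

64.0 minutes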